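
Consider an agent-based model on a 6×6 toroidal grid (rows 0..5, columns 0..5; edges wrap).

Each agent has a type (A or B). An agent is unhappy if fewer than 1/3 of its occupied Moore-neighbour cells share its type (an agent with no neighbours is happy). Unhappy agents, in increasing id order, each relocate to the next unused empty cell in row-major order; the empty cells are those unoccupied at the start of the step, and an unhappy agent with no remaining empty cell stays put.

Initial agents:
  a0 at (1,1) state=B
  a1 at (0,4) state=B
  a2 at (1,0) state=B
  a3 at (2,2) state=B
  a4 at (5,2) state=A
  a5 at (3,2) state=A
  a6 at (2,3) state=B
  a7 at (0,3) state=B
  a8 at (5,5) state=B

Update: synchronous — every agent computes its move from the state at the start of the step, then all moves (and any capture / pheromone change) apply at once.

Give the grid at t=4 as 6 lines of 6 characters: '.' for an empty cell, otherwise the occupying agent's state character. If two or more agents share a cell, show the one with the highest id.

t=1: a0@(1,1):B a1@(0,4):B a2@(1,0):B a3@(2,2):B a4@(0,0):A a5@(0,1):A a6@(2,3):B a7@(0,3):B a8@(5,5):B
t=2: a0@(1,1):B a1@(0,4):B a2@(1,0):B a3@(2,2):B a4@(0,2):A a5@(0,1):A a6@(2,3):B a7@(0,3):B a8@(5,5):B
t=3: (unchanged — steady state)

.AABB.
BB....
..BB..
......
......
.....B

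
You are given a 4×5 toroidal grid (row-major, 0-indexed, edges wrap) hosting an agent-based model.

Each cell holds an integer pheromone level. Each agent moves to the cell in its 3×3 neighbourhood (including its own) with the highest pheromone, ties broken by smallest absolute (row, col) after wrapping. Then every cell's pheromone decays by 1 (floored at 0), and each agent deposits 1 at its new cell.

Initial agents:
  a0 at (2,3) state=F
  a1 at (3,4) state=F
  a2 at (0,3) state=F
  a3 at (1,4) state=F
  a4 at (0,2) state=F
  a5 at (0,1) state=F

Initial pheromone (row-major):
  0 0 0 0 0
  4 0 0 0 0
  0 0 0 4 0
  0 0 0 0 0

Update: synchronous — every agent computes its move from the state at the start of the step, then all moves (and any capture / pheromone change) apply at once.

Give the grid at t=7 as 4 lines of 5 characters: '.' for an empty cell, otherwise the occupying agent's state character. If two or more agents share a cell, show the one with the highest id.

t=1: a0@(2,3) a1@(2,3) a2@(0,2) a3@(1,0) a4@(0,1) a5@(1,0) | pheromone: 0 1 1 0 0 / 5 0 0 0 0 / 0 0 0 5 0 / 0 0 0 0 0
t=2: a0@(2,3) a1@(2,3) a2@(0,1) a3@(1,0) a4@(1,0) a5@(1,0) | pheromone: 0 1 0 0 0 / 7 0 0 0 0 / 0 0 0 6 0 / 0 0 0 0 0
t=3: a0@(2,3) a1@(2,3) a2@(1,0) a3@(1,0) a4@(1,0) a5@(1,0) | pheromone: 0 0 0 0 0 / 10 0 0 0 0 / 0 0 0 7 0 / 0 0 0 0 0
t=4: a0@(2,3) a1@(2,3) a2@(1,0) a3@(1,0) a4@(1,0) a5@(1,0) | pheromone: 0 0 0 0 0 / 13 0 0 0 0 / 0 0 0 8 0 / 0 0 0 0 0
t=5: a0@(2,3) a1@(2,3) a2@(1,0) a3@(1,0) a4@(1,0) a5@(1,0) | pheromone: 0 0 0 0 0 / 16 0 0 0 0 / 0 0 0 9 0 / 0 0 0 0 0
t=6: a0@(2,3) a1@(2,3) a2@(1,0) a3@(1,0) a4@(1,0) a5@(1,0) | pheromone: 0 0 0 0 0 / 19 0 0 0 0 / 0 0 0 10 0 / 0 0 0 0 0
t=7: a0@(2,3) a1@(2,3) a2@(1,0) a3@(1,0) a4@(1,0) a5@(1,0) | pheromone: 0 0 0 0 0 / 22 0 0 0 0 / 0 0 0 11 0 / 0 0 0 0 0

.....
F....
...F.
.....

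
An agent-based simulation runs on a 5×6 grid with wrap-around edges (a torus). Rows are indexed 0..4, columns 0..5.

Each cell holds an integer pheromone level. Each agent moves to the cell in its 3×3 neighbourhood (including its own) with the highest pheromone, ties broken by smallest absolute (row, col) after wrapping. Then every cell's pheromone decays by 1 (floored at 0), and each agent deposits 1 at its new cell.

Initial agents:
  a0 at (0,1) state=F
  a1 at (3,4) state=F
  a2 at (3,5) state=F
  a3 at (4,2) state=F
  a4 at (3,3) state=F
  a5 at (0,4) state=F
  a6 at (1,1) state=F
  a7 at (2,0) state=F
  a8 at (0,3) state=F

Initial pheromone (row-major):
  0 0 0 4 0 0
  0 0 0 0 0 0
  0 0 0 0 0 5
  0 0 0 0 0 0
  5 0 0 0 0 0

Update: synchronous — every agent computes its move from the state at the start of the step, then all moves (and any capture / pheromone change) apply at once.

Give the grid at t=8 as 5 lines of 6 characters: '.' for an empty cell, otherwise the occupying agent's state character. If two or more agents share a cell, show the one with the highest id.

t=1: a0@(4,0) a1@(2,5) a2@(2,5) a3@(0,3) a4@(2,2) a5@(0,3) a6@(0,0) a7@(2,5) a8@(0,3) | pheromone: 1 0 0 6 0 0 / 0 0 0 0 0 0 / 0 0 1 0 0 7 / 0 0 0 0 0 0 / 5 0 0 0 0 0
t=2: a0@(4,0) a1@(2,5) a2@(2,5) a3@(0,3) a4@(2,2) a5@(0,3) a6@(4,0) a7@(2,5) a8@(0,3) | pheromone: 0 0 0 8 0 0 / 0 0 0 0 0 0 / 0 0 1 0 0 9 / 0 0 0 0 0 0 / 6 0 0 0 0 0
t=3: a0@(4,0) a1@(2,5) a2@(2,5) a3@(0,3) a4@(2,2) a5@(0,3) a6@(4,0) a7@(2,5) a8@(0,3) | pheromone: 0 0 0 10 0 0 / 0 0 0 0 0 0 / 0 0 1 0 0 11 / 0 0 0 0 0 0 / 7 0 0 0 0 0
t=4: a0@(4,0) a1@(2,5) a2@(2,5) a3@(0,3) a4@(2,2) a5@(0,3) a6@(4,0) a7@(2,5) a8@(0,3) | pheromone: 0 0 0 12 0 0 / 0 0 0 0 0 0 / 0 0 1 0 0 13 / 0 0 0 0 0 0 / 8 0 0 0 0 0
t=5: a0@(4,0) a1@(2,5) a2@(2,5) a3@(0,3) a4@(2,2) a5@(0,3) a6@(4,0) a7@(2,5) a8@(0,3) | pheromone: 0 0 0 14 0 0 / 0 0 0 0 0 0 / 0 0 1 0 0 15 / 0 0 0 0 0 0 / 9 0 0 0 0 0
t=6: a0@(4,0) a1@(2,5) a2@(2,5) a3@(0,3) a4@(2,2) a5@(0,3) a6@(4,0) a7@(2,5) a8@(0,3) | pheromone: 0 0 0 16 0 0 / 0 0 0 0 0 0 / 0 0 1 0 0 17 / 0 0 0 0 0 0 / 10 0 0 0 0 0
t=7: a0@(4,0) a1@(2,5) a2@(2,5) a3@(0,3) a4@(2,2) a5@(0,3) a6@(4,0) a7@(2,5) a8@(0,3) | pheromone: 0 0 0 18 0 0 / 0 0 0 0 0 0 / 0 0 1 0 0 19 / 0 0 0 0 0 0 / 11 0 0 0 0 0
t=8: a0@(4,0) a1@(2,5) a2@(2,5) a3@(0,3) a4@(2,2) a5@(0,3) a6@(4,0) a7@(2,5) a8@(0,3) | pheromone: 0 0 0 20 0 0 / 0 0 0 0 0 0 / 0 0 1 0 0 21 / 0 0 0 0 0 0 / 12 0 0 0 0 0

...F..
......
..F..F
......
F.....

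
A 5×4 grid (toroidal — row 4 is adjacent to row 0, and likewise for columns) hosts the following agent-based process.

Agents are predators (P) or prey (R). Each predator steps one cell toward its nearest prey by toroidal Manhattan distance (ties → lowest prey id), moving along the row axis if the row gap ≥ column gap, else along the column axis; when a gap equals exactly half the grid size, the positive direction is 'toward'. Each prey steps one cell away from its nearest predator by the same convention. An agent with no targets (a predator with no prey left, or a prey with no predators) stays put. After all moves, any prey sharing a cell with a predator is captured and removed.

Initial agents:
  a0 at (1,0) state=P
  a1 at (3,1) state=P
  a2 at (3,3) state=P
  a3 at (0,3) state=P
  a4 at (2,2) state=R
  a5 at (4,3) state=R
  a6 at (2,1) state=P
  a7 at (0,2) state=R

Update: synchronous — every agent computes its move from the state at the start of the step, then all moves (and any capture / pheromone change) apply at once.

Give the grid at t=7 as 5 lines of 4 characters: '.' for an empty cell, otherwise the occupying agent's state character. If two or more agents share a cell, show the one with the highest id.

....
...P
PR.P
....
....

t=1: a0@(1,1):P a1@(2,1):P a2@(4,3):P a3@(4,3):P a4@(2,3):R a5@(0,3):R a6@(2,2):P a7@(0,1):R
t=2: a0@(0,1):P a1@(2,2):P a2@(0,3):P a3@(0,3):P a4@(2,0):R a5@(1,3):R a6@(2,3):P a7@(4,1):R
t=3: a0@(4,1):P a1@(2,3):P a2@(1,3):P a3@(1,3):P a4@(2,1):R a6@(2,0):P a7@(3,1):R
t=4: a0@(3,1):P a1@(2,0):P a2@(1,0):P a3@(1,0):P a4@(2,2):R a6@(2,1):P
t=5: a0@(2,1):P a1@(2,1):P a2@(1,1):P a3@(1,1):P a4@(2,3):R a6@(2,2):P
t=6: a0@(2,2):P a1@(2,2):P a2@(1,2):P a3@(1,2):P a4@(2,0):R a6@(2,3):P
t=7: a0@(2,3):P a1@(2,3):P a2@(1,3):P a3@(1,3):P a4@(2,1):R a6@(2,0):P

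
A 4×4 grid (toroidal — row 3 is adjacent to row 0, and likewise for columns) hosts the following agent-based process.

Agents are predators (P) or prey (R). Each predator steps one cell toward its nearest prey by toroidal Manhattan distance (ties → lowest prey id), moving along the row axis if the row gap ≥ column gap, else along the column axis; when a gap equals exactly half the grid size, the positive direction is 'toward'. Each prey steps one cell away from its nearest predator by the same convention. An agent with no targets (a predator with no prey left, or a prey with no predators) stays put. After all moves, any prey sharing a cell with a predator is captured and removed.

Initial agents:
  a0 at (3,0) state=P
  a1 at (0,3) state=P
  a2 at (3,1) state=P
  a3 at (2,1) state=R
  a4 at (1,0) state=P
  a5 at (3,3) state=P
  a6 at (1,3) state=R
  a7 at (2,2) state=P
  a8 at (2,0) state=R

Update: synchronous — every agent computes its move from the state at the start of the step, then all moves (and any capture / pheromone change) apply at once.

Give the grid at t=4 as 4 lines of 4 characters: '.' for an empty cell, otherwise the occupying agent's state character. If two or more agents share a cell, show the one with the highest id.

t=1: a0@(2,0):P a1@(1,3):P a2@(2,1):P a3@(1,1):R a4@(1,3):P a5@(0,3):P a6@(2,3):R a7@(2,1):P a8@(1,0):R
t=2: a0@(2,3):P a1@(2,3):P a2@(1,1):P a3@(0,1):R a4@(2,3):P a5@(1,3):P a6@(2,2):R a7@(1,1):P a8@(0,0):R
t=3: a0@(2,2):P a1@(2,2):P a2@(0,1):P a3@(3,1):R a4@(2,2):P a5@(2,3):P a6@(2,1):R a7@(0,1):P a8@(3,0):R
t=4: a0@(2,1):P a1@(2,1):P a2@(3,1):P a4@(2,1):P a5@(2,0):P a7@(3,1):P

....
....
PP..
.P..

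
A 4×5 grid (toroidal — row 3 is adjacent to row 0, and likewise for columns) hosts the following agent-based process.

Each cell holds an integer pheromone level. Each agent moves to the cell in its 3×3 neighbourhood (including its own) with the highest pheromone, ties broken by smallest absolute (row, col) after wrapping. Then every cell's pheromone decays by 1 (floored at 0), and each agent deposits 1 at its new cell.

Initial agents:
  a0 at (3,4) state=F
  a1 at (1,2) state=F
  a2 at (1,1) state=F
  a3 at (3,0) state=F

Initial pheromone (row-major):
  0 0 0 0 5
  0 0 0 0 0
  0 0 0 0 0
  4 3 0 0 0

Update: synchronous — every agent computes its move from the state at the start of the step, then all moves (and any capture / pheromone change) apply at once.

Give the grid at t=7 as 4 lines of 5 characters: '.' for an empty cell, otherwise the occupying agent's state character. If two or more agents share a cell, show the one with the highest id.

....F
.....
.....
.....

t=1: a0@(0,4) a1@(0,1) a2@(0,0) a3@(0,4) | pheromone: 1 1 0 0 6 / 0 0 0 0 0 / 0 0 0 0 0 / 3 2 0 0 0
t=2: a0@(0,4) a1@(3,0) a2@(0,4) a3@(0,4) | pheromone: 0 0 0 0 8 / 0 0 0 0 0 / 0 0 0 0 0 / 3 1 0 0 0
t=3: a0@(0,4) a1@(0,4) a2@(0,4) a3@(0,4) | pheromone: 0 0 0 0 11 / 0 0 0 0 0 / 0 0 0 0 0 / 2 0 0 0 0
t=4: a0@(0,4) a1@(0,4) a2@(0,4) a3@(0,4) | pheromone: 0 0 0 0 14 / 0 0 0 0 0 / 0 0 0 0 0 / 1 0 0 0 0
t=5: a0@(0,4) a1@(0,4) a2@(0,4) a3@(0,4) | pheromone: 0 0 0 0 17 / 0 0 0 0 0 / 0 0 0 0 0 / 0 0 0 0 0
t=6: a0@(0,4) a1@(0,4) a2@(0,4) a3@(0,4) | pheromone: 0 0 0 0 20 / 0 0 0 0 0 / 0 0 0 0 0 / 0 0 0 0 0
t=7: a0@(0,4) a1@(0,4) a2@(0,4) a3@(0,4) | pheromone: 0 0 0 0 23 / 0 0 0 0 0 / 0 0 0 0 0 / 0 0 0 0 0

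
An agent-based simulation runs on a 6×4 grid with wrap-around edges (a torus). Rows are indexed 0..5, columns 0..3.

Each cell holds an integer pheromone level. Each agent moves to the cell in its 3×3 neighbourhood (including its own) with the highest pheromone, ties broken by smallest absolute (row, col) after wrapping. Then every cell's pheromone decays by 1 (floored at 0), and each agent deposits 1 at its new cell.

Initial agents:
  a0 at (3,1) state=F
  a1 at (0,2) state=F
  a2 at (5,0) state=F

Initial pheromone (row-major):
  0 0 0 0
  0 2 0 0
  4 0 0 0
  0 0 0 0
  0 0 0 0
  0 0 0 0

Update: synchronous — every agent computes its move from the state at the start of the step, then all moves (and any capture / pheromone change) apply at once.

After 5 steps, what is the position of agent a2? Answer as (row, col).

(2, 0)

t=1: a0@(2,0) a1@(1,1) a2@(0,0) | pheromone: 1 0 0 0 / 0 2 0 0 / 4 0 0 0 / 0 0 0 0 / 0 0 0 0 / 0 0 0 0
t=2: a0@(2,0) a1@(2,0) a2@(1,1) | pheromone: 0 0 0 0 / 0 2 0 0 / 5 0 0 0 / 0 0 0 0 / 0 0 0 0 / 0 0 0 0
t=3: a0@(2,0) a1@(2,0) a2@(2,0) | pheromone: 0 0 0 0 / 0 1 0 0 / 7 0 0 0 / 0 0 0 0 / 0 0 0 0 / 0 0 0 0
t=4: a0@(2,0) a1@(2,0) a2@(2,0) | pheromone: 0 0 0 0 / 0 0 0 0 / 9 0 0 0 / 0 0 0 0 / 0 0 0 0 / 0 0 0 0
t=5: a0@(2,0) a1@(2,0) a2@(2,0) | pheromone: 0 0 0 0 / 0 0 0 0 / 11 0 0 0 / 0 0 0 0 / 0 0 0 0 / 0 0 0 0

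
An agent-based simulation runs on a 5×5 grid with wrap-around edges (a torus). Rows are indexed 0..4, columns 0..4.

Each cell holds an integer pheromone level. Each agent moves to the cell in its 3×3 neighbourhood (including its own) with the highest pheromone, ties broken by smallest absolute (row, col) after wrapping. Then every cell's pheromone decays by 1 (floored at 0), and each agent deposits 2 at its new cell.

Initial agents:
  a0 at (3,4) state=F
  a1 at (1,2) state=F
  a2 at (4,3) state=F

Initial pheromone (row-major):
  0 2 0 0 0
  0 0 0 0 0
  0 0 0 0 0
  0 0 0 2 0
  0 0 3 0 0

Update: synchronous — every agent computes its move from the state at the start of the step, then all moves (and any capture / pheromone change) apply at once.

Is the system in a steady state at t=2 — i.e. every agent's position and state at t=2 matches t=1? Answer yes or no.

no

t=1: a0@(3,3) a1@(0,1) a2@(4,2) | pheromone: 0 3 0 0 0 / 0 0 0 0 0 / 0 0 0 0 0 / 0 0 0 3 0 / 0 0 4 0 0
t=2: a0@(4,2) a1@(4,2) a2@(4,2) | pheromone: 0 2 0 0 0 / 0 0 0 0 0 / 0 0 0 0 0 / 0 0 0 2 0 / 0 0 9 0 0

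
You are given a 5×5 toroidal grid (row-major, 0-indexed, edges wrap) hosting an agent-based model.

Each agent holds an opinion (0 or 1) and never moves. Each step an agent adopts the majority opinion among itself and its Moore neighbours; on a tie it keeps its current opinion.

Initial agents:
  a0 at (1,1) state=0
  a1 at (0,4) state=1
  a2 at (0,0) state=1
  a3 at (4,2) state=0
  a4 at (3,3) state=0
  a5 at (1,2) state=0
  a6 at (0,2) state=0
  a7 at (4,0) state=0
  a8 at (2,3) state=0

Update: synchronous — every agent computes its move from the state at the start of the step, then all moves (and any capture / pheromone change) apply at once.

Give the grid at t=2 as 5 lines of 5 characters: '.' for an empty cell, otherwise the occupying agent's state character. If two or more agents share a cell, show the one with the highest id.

1.0.1
.00..
...0.
...0.
1.0..

t=1: a0@(1,1):0 a1@(0,4):1 a2@(0,0):1 a3@(4,2):0 a4@(3,3):0 a5@(1,2):0 a6@(0,2):0 a7@(4,0):1 a8@(2,3):0
t=2: (unchanged — steady state)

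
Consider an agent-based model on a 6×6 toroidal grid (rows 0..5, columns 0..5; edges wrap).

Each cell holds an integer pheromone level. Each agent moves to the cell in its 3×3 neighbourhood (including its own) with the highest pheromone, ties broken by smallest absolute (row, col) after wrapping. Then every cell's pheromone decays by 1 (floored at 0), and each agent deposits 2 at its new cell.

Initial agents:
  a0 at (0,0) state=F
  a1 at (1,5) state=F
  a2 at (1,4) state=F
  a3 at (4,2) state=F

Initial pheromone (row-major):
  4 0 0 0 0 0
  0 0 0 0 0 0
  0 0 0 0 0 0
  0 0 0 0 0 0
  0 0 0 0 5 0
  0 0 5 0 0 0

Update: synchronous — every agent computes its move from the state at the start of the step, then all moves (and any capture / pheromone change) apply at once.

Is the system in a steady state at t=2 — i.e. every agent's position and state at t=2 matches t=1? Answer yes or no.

no

t=1: a0@(0,0) a1@(0,0) a2@(0,3) a3@(5,2) | pheromone: 7 0 0 2 0 0 / 0 0 0 0 0 0 / 0 0 0 0 0 0 / 0 0 0 0 0 0 / 0 0 0 0 4 0 / 0 0 6 0 0 0
t=2: a0@(0,0) a1@(0,0) a2@(5,2) a3@(5,2) | pheromone: 10 0 0 1 0 0 / 0 0 0 0 0 0 / 0 0 0 0 0 0 / 0 0 0 0 0 0 / 0 0 0 0 3 0 / 0 0 9 0 0 0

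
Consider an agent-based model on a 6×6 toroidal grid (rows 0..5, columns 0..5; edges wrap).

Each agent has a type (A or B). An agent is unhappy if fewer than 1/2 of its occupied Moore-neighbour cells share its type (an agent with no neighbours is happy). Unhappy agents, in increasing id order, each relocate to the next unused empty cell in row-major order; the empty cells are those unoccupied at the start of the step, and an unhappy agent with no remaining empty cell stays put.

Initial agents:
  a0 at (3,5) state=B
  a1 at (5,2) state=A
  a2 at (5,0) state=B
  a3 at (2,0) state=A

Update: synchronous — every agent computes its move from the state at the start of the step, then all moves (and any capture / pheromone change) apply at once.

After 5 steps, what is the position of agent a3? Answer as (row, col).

t=1: a0@(0,0):B a1@(5,2):A a2@(5,0):B a3@(0,1):A
t=2: a0@(0,0):B a1@(5,2):A a2@(5,0):B a3@(0,2):A
t=3: (unchanged — steady state)

(0, 2)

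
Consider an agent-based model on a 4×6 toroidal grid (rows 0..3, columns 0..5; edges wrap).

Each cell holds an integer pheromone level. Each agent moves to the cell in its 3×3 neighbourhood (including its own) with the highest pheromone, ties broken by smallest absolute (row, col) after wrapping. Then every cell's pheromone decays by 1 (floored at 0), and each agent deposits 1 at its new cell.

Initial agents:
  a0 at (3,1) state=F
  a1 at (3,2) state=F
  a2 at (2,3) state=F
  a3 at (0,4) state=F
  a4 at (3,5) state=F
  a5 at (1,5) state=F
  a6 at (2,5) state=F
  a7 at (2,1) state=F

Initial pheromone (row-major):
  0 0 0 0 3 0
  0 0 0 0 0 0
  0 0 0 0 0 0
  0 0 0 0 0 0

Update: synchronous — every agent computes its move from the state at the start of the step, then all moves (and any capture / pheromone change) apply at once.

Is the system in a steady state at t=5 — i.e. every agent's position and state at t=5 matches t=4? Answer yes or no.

yes

t=1: a0@(0,0) a1@(0,1) a2@(1,2) a3@(0,4) a4@(0,4) a5@(0,4) a6@(1,0) a7@(1,0) | pheromone: 1 1 0 0 5 0 / 2 0 1 0 0 0 / 0 0 0 0 0 0 / 0 0 0 0 0 0
t=2: a0@(1,0) a1@(1,0) a2@(0,1) a3@(0,4) a4@(0,4) a5@(0,4) a6@(1,0) a7@(1,0) | pheromone: 0 1 0 0 7 0 / 5 0 0 0 0 0 / 0 0 0 0 0 0 / 0 0 0 0 0 0
t=3: a0@(1,0) a1@(1,0) a2@(1,0) a3@(0,4) a4@(0,4) a5@(0,4) a6@(1,0) a7@(1,0) | pheromone: 0 0 0 0 9 0 / 9 0 0 0 0 0 / 0 0 0 0 0 0 / 0 0 0 0 0 0
t=4: a0@(1,0) a1@(1,0) a2@(1,0) a3@(0,4) a4@(0,4) a5@(0,4) a6@(1,0) a7@(1,0) | pheromone: 0 0 0 0 11 0 / 13 0 0 0 0 0 / 0 0 0 0 0 0 / 0 0 0 0 0 0
t=5: a0@(1,0) a1@(1,0) a2@(1,0) a3@(0,4) a4@(0,4) a5@(0,4) a6@(1,0) a7@(1,0) | pheromone: 0 0 0 0 13 0 / 17 0 0 0 0 0 / 0 0 0 0 0 0 / 0 0 0 0 0 0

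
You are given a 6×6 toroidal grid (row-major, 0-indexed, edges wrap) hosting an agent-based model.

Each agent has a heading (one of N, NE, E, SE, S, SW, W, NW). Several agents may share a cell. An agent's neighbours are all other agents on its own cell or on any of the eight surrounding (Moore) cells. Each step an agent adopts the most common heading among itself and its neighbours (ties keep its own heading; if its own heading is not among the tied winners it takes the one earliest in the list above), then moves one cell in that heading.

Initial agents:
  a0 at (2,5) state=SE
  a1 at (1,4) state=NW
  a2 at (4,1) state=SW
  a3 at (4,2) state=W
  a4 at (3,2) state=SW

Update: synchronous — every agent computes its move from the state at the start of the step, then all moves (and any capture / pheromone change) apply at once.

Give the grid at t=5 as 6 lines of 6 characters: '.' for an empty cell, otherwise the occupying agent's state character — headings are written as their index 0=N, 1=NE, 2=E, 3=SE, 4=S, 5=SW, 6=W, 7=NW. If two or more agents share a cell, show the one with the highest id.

......
....3.
...5.7
..55..
......
......

t=1: a0@(3,0):SE a1@(0,3):NW a2@(5,0):SW a3@(5,1):SW a4@(4,1):SW
t=2: a0@(4,1):SE a1@(5,2):NW a2@(0,5):SW a3@(0,0):SW a4@(5,0):SW
t=3: a0@(5,2):SE a1@(4,1):NW a2@(1,4):SW a3@(1,5):SW a4@(0,5):SW
t=4: a0@(0,3):SE a1@(3,0):NW a2@(2,3):SW a3@(2,4):SW a4@(1,4):SW
t=5: a0@(1,4):SE a1@(2,5):NW a2@(3,2):SW a3@(3,3):SW a4@(2,3):SW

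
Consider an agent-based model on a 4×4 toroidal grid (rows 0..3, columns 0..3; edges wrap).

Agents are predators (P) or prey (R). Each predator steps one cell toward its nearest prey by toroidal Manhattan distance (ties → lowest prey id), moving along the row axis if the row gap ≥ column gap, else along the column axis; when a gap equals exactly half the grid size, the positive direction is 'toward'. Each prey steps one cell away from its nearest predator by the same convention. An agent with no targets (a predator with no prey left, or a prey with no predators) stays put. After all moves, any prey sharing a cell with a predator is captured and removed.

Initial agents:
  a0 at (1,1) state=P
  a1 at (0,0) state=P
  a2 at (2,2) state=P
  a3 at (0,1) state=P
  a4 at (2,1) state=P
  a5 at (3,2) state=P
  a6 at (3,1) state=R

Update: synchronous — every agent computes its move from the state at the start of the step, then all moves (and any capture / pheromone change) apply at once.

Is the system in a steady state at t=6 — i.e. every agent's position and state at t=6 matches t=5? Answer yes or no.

t=1: a0@(2,1):P a1@(3,0):P a2@(3,2):P a3@(3,1):P a4@(3,1):P a5@(3,1):P
t=2: (unchanged — steady state)

yes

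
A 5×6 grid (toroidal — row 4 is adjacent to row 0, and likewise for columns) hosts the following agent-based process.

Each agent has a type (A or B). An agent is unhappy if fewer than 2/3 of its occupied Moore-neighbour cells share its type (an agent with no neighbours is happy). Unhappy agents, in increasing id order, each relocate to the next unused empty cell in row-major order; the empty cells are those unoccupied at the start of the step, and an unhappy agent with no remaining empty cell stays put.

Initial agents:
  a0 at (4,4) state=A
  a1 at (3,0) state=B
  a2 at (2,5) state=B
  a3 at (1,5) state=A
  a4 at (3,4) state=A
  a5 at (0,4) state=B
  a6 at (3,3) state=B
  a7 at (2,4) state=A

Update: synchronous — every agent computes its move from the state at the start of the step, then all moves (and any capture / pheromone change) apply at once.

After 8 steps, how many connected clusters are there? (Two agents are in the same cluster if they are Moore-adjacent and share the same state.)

t=1: a0@(0,0):A a1@(3,0):B a2@(0,1):B a3@(0,2):A a4@(0,3):A a5@(0,5):B a6@(1,0):B a7@(1,1):A
t=2: a0@(0,4):A a1@(3,0):B a2@(1,2):B a3@(0,2):A a4@(0,3):A a5@(1,3):B a6@(1,4):B a7@(1,5):A
t=3: a0@(0,0):A a1@(3,0):B a2@(0,1):B a3@(0,5):A a4@(1,0):A a5@(1,1):B a6@(2,0):B a7@(2,1):A
t=4: a0@(0,2):A a1@(0,3):B a2@(0,4):B a3@(0,5):A a4@(1,2):A a5@(1,3):B a6@(1,4):B a7@(1,5):A
t=5: a0@(0,0):A a1@(0,1):B a2@(1,0):B a3@(1,1):A a4@(2,0):A a5@(2,1):B a6@(2,2):B a7@(2,3):A
t=6: a0@(0,2):A a1@(0,3):B a2@(0,4):B a3@(0,5):A a4@(1,2):A a5@(1,3):B a6@(1,4):B a7@(1,5):A
t=7: a0@(0,0):A a1@(0,1):B a2@(1,0):B a3@(1,1):A a4@(2,0):A a5@(2,1):B a6@(2,2):B a7@(2,3):A
t=8: a0@(0,2):A a1@(0,3):B a2@(0,4):B a3@(0,5):A a4@(1,2):A a5@(1,3):B a6@(1,4):B a7@(1,5):A

3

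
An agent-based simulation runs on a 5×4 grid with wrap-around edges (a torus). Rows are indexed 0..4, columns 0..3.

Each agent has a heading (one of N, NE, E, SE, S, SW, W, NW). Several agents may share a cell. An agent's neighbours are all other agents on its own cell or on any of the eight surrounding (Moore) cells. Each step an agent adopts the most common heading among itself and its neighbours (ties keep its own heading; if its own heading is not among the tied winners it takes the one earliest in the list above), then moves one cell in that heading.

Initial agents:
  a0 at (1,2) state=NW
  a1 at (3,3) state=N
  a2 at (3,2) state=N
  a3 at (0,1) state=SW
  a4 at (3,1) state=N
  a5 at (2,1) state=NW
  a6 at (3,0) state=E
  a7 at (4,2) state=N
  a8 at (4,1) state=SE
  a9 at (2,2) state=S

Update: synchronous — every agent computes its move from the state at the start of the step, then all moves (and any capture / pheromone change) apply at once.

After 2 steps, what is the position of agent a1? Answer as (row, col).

(1, 3)

t=1: a0@(0,1):NW a1@(2,3):N a2@(2,2):N a3@(1,0):SW a4@(2,1):N a5@(1,0):NW a6@(2,0):N a7@(3,2):N a8@(3,1):N a9@(1,2):N
t=2: a0@(4,0):NW a1@(1,3):N a2@(1,2):N a3@(0,0):N a4@(1,1):N a5@(0,0):N a6@(1,0):N a7@(2,2):N a8@(2,1):N a9@(0,2):N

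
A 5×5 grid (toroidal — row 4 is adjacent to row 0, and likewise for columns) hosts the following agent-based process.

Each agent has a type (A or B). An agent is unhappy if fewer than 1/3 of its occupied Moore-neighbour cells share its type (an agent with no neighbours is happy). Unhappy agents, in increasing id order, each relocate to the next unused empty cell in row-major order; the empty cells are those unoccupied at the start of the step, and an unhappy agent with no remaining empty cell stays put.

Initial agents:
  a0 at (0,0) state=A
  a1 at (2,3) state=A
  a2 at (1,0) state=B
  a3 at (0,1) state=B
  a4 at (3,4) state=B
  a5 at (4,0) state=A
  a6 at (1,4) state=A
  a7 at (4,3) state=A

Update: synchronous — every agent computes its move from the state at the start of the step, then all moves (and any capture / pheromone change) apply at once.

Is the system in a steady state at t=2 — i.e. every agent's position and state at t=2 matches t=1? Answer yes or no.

yes

t=1: a0@(0,0):A a1@(2,3):A a2@(1,0):B a3@(0,1):B a4@(0,2):B a5@(4,0):A a6@(1,4):A a7@(0,3):A
t=2: (unchanged — steady state)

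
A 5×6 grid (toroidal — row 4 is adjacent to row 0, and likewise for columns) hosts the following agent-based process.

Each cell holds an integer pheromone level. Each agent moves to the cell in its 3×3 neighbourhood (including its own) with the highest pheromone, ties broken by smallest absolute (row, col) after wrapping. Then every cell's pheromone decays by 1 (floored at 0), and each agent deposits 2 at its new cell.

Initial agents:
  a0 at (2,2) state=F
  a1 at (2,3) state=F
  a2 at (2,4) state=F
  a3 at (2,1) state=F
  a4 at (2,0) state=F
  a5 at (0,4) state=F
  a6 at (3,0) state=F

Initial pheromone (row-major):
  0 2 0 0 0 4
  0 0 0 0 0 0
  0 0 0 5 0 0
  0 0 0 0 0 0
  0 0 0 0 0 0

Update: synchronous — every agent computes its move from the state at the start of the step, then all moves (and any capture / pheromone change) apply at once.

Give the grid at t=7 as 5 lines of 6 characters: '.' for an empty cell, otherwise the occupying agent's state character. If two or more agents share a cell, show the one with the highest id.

.....F
......
...F..
......
......

t=1: a0@(2,3) a1@(2,3) a2@(2,3) a3@(1,0) a4@(1,0) a5@(0,5) a6@(2,0) | pheromone: 0 1 0 0 0 5 / 4 0 0 0 0 0 / 2 0 0 10 0 0 / 0 0 0 0 0 0 / 0 0 0 0 0 0
t=2: a0@(2,3) a1@(2,3) a2@(2,3) a3@(0,5) a4@(0,5) a5@(0,5) a6@(1,0) | pheromone: 0 0 0 0 0 10 / 5 0 0 0 0 0 / 1 0 0 15 0 0 / 0 0 0 0 0 0 / 0 0 0 0 0 0
t=3: a0@(2,3) a1@(2,3) a2@(2,3) a3@(0,5) a4@(0,5) a5@(0,5) a6@(0,5) | pheromone: 0 0 0 0 0 17 / 4 0 0 0 0 0 / 0 0 0 20 0 0 / 0 0 0 0 0 0 / 0 0 0 0 0 0
t=4: a0@(2,3) a1@(2,3) a2@(2,3) a3@(0,5) a4@(0,5) a5@(0,5) a6@(0,5) | pheromone: 0 0 0 0 0 24 / 3 0 0 0 0 0 / 0 0 0 25 0 0 / 0 0 0 0 0 0 / 0 0 0 0 0 0
t=5: a0@(2,3) a1@(2,3) a2@(2,3) a3@(0,5) a4@(0,5) a5@(0,5) a6@(0,5) | pheromone: 0 0 0 0 0 31 / 2 0 0 0 0 0 / 0 0 0 30 0 0 / 0 0 0 0 0 0 / 0 0 0 0 0 0
t=6: a0@(2,3) a1@(2,3) a2@(2,3) a3@(0,5) a4@(0,5) a5@(0,5) a6@(0,5) | pheromone: 0 0 0 0 0 38 / 1 0 0 0 0 0 / 0 0 0 35 0 0 / 0 0 0 0 0 0 / 0 0 0 0 0 0
t=7: a0@(2,3) a1@(2,3) a2@(2,3) a3@(0,5) a4@(0,5) a5@(0,5) a6@(0,5) | pheromone: 0 0 0 0 0 45 / 0 0 0 0 0 0 / 0 0 0 40 0 0 / 0 0 0 0 0 0 / 0 0 0 0 0 0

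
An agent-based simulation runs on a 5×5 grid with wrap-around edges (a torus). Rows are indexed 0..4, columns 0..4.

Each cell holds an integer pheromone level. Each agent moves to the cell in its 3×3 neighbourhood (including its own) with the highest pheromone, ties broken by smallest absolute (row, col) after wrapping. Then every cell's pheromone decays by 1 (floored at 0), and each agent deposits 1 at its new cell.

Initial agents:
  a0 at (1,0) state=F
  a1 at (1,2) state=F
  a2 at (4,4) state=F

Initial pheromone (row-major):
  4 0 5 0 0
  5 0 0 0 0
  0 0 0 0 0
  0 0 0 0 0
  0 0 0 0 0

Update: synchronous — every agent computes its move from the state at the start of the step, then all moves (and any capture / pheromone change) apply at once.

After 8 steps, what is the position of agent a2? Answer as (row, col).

(1, 0)

t=1: a0@(1,0) a1@(0,2) a2@(0,0) | pheromone: 4 0 5 0 0 / 5 0 0 0 0 / 0 0 0 0 0 / 0 0 0 0 0 / 0 0 0 0 0
t=2: a0@(1,0) a1@(0,2) a2@(1,0) | pheromone: 3 0 5 0 0 / 6 0 0 0 0 / 0 0 0 0 0 / 0 0 0 0 0 / 0 0 0 0 0
t=3: a0@(1,0) a1@(0,2) a2@(1,0) | pheromone: 2 0 5 0 0 / 7 0 0 0 0 / 0 0 0 0 0 / 0 0 0 0 0 / 0 0 0 0 0
t=4: a0@(1,0) a1@(0,2) a2@(1,0) | pheromone: 1 0 5 0 0 / 8 0 0 0 0 / 0 0 0 0 0 / 0 0 0 0 0 / 0 0 0 0 0
t=5: a0@(1,0) a1@(0,2) a2@(1,0) | pheromone: 0 0 5 0 0 / 9 0 0 0 0 / 0 0 0 0 0 / 0 0 0 0 0 / 0 0 0 0 0
t=6: a0@(1,0) a1@(0,2) a2@(1,0) | pheromone: 0 0 5 0 0 / 10 0 0 0 0 / 0 0 0 0 0 / 0 0 0 0 0 / 0 0 0 0 0
t=7: a0@(1,0) a1@(0,2) a2@(1,0) | pheromone: 0 0 5 0 0 / 11 0 0 0 0 / 0 0 0 0 0 / 0 0 0 0 0 / 0 0 0 0 0
t=8: a0@(1,0) a1@(0,2) a2@(1,0) | pheromone: 0 0 5 0 0 / 12 0 0 0 0 / 0 0 0 0 0 / 0 0 0 0 0 / 0 0 0 0 0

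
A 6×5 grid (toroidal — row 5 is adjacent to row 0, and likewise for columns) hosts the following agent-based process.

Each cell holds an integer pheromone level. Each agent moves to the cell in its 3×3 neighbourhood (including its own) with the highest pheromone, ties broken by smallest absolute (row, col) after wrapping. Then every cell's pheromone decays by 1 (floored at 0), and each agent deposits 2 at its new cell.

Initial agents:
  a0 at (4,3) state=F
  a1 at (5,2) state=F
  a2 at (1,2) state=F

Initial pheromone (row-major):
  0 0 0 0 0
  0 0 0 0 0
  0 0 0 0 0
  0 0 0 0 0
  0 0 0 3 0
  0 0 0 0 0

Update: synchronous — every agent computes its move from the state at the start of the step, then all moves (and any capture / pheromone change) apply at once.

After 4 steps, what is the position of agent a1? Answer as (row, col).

(4, 3)

t=1: a0@(4,3) a1@(4,3) a2@(0,1) | pheromone: 0 2 0 0 0 / 0 0 0 0 0 / 0 0 0 0 0 / 0 0 0 0 0 / 0 0 0 6 0 / 0 0 0 0 0
t=2: a0@(4,3) a1@(4,3) a2@(0,1) | pheromone: 0 3 0 0 0 / 0 0 0 0 0 / 0 0 0 0 0 / 0 0 0 0 0 / 0 0 0 9 0 / 0 0 0 0 0
t=3: a0@(4,3) a1@(4,3) a2@(0,1) | pheromone: 0 4 0 0 0 / 0 0 0 0 0 / 0 0 0 0 0 / 0 0 0 0 0 / 0 0 0 12 0 / 0 0 0 0 0
t=4: a0@(4,3) a1@(4,3) a2@(0,1) | pheromone: 0 5 0 0 0 / 0 0 0 0 0 / 0 0 0 0 0 / 0 0 0 0 0 / 0 0 0 15 0 / 0 0 0 0 0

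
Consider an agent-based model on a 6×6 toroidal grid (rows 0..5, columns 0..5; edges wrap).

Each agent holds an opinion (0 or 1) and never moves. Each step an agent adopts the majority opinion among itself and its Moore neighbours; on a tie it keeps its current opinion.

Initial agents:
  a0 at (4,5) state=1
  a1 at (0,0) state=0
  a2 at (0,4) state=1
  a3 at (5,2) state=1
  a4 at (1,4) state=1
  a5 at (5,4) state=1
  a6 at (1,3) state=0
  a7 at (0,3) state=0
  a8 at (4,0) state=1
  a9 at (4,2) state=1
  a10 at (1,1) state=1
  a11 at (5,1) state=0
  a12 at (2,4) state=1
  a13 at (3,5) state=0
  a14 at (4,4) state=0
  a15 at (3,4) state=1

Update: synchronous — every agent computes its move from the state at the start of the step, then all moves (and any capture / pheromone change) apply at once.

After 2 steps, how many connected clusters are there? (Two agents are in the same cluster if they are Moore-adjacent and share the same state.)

1

t=1: a0@(4,5):1 a1@(0,0):0 a2@(0,4):1 a3@(5,2):1 a4@(1,4):1 a5@(5,4):1 a6@(1,3):1 a7@(0,3):1 a8@(4,0):1 a9@(4,2):1 a10@(1,1):1 a11@(5,1):1 a12@(2,4):1 a13@(3,5):1 a14@(4,4):1 a15@(3,4):1
t=2: a0@(4,5):1 a1@(0,0):1 a2@(0,4):1 a3@(5,2):1 a4@(1,4):1 a5@(5,4):1 a6@(1,3):1 a7@(0,3):1 a8@(4,0):1 a9@(4,2):1 a10@(1,1):1 a11@(5,1):1 a12@(2,4):1 a13@(3,5):1 a14@(4,4):1 a15@(3,4):1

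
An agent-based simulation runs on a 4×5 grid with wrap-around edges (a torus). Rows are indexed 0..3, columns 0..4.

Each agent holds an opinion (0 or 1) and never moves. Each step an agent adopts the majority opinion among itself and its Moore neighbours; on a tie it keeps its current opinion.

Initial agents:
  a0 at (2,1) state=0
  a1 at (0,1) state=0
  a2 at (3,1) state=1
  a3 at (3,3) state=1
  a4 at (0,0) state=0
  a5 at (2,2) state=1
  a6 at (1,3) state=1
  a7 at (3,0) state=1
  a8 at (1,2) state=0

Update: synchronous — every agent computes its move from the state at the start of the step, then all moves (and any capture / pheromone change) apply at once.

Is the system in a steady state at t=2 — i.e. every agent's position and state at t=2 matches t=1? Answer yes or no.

no

t=1: a0@(2,1):1 a1@(0,1):0 a2@(3,1):1 a3@(3,3):1 a4@(0,0):0 a5@(2,2):1 a6@(1,3):1 a7@(3,0):0 a8@(1,2):0
t=2: a0@(2,1):1 a1@(0,1):0 a2@(3,1):1 a3@(3,3):1 a4@(0,0):0 a5@(2,2):1 a6@(1,3):1 a7@(3,0):0 a8@(1,2):1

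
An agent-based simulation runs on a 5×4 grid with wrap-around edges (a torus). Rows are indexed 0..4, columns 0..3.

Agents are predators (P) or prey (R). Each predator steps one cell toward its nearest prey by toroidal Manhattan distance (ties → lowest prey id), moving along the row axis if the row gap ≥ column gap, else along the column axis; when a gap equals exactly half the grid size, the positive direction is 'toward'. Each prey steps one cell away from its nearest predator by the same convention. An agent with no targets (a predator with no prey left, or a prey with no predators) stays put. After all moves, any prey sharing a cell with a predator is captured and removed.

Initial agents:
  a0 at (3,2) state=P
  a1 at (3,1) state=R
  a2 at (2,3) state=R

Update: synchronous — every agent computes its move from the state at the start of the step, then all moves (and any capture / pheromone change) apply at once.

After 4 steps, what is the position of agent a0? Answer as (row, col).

(3, 2)

t=1: a0@(3,1):P a1@(3,0):R a2@(1,3):R
t=2: a0@(3,0):P a1@(3,3):R a2@(0,3):R
t=3: a0@(3,3):P a1@(3,2):R a2@(1,3):R
t=4: a0@(3,2):P a1@(3,1):R a2@(0,3):R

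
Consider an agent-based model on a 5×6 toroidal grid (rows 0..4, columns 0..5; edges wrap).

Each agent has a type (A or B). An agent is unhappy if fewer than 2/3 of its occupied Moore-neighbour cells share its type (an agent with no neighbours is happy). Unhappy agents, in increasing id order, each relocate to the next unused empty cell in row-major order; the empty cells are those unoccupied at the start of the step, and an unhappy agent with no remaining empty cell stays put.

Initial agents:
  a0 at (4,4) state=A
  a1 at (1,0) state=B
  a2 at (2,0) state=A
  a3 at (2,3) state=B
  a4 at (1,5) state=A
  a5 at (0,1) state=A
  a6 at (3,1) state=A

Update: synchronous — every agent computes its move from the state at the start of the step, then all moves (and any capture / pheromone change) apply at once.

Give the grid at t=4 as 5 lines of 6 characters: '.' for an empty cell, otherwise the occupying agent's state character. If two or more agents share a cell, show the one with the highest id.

B.AA..
......
A..B..
.A....
....A.

t=1: a0@(4,4):A a1@(0,0):B a2@(2,0):A a3@(2,3):B a4@(0,2):A a5@(0,3):A a6@(3,1):A
t=2: (unchanged — steady state)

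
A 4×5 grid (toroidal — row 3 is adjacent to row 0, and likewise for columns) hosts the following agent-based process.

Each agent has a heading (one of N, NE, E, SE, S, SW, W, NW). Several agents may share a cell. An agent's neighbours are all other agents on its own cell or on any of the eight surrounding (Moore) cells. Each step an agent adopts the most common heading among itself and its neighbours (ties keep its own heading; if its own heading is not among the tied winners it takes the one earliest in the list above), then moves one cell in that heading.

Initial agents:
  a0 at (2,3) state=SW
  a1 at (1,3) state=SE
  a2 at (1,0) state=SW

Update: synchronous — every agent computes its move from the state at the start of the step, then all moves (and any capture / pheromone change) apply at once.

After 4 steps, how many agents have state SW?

t=1: a0@(3,2):SW a1@(2,4):SE a2@(2,4):SW
t=2: a0@(0,1):SW a1@(3,0):SE a2@(3,3):SW
t=3: a0@(1,0):SW a1@(0,1):SE a2@(0,2):SW
t=4: a0@(2,4):SW a1@(1,0):SW a2@(1,1):SW

3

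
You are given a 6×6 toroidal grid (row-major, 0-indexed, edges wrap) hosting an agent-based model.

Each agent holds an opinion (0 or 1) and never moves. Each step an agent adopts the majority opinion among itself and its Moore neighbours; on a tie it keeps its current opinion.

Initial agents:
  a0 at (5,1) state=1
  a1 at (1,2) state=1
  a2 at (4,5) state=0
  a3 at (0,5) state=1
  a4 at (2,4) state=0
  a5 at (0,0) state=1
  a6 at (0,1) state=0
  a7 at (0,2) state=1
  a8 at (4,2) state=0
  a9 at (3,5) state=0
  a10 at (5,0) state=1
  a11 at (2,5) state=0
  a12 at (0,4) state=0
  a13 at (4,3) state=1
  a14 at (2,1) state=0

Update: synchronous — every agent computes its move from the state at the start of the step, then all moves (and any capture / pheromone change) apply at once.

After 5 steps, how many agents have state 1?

t=1: a0@(5,1):1 a1@(1,2):1 a2@(4,5):0 a3@(0,5):1 a4@(2,4):0 a5@(0,0):1 a6@(0,1):1 a7@(0,2):1 a8@(4,2):1 a9@(3,5):0 a10@(5,0):1 a11@(2,5):0 a12@(0,4):0 a13@(4,3):1 a14@(2,1):0
t=2: (unchanged — steady state)

9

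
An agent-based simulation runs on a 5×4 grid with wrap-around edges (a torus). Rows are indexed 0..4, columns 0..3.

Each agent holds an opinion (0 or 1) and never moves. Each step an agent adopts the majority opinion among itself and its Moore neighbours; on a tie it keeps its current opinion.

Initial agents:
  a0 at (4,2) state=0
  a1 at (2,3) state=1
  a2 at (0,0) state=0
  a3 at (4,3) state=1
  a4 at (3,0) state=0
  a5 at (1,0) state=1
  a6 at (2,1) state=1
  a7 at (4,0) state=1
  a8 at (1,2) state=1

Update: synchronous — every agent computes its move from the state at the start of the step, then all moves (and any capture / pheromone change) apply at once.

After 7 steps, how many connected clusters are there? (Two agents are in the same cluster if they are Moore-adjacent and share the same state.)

2

t=1: a0@(4,2):0 a1@(2,3):1 a2@(0,0):1 a3@(4,3):0 a4@(3,0):1 a5@(1,0):1 a6@(2,1):1 a7@(4,0):1 a8@(1,2):1
t=2: a0@(4,2):0 a1@(2,3):1 a2@(0,0):1 a3@(4,3):1 a4@(3,0):1 a5@(1,0):1 a6@(2,1):1 a7@(4,0):1 a8@(1,2):1
t=3: (unchanged — steady state)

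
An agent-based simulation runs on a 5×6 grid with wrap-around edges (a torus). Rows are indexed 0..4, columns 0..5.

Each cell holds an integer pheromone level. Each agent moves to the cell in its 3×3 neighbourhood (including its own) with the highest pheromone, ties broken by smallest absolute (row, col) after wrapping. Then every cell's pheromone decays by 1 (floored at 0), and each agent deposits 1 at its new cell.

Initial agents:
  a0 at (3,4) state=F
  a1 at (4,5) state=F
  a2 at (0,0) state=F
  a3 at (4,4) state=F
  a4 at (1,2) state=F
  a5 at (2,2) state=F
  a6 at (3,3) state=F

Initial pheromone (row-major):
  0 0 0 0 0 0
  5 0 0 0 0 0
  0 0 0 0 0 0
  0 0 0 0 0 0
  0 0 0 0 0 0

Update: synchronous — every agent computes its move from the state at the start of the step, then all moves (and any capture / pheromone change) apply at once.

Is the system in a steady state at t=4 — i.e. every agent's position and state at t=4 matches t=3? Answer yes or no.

t=1: a0@(2,3) a1@(0,0) a2@(1,0) a3@(0,3) a4@(0,1) a5@(1,1) a6@(2,2) | pheromone: 1 1 0 1 0 0 / 5 1 0 0 0 0 / 0 0 1 1 0 0 / 0 0 0 0 0 0 / 0 0 0 0 0 0
t=2: a0@(2,2) a1@(1,0) a2@(1,0) a3@(0,3) a4@(1,0) a5@(1,0) a6@(1,1) | pheromone: 0 0 0 1 0 0 / 8 1 0 0 0 0 / 0 0 1 0 0 0 / 0 0 0 0 0 0 / 0 0 0 0 0 0
t=3: a0@(1,1) a1@(1,0) a2@(1,0) a3@(0,3) a4@(1,0) a5@(1,0) a6@(1,0) | pheromone: 0 0 0 1 0 0 / 12 1 0 0 0 0 / 0 0 0 0 0 0 / 0 0 0 0 0 0 / 0 0 0 0 0 0
t=4: a0@(1,0) a1@(1,0) a2@(1,0) a3@(0,3) a4@(1,0) a5@(1,0) a6@(1,0) | pheromone: 0 0 0 1 0 0 / 17 0 0 0 0 0 / 0 0 0 0 0 0 / 0 0 0 0 0 0 / 0 0 0 0 0 0

no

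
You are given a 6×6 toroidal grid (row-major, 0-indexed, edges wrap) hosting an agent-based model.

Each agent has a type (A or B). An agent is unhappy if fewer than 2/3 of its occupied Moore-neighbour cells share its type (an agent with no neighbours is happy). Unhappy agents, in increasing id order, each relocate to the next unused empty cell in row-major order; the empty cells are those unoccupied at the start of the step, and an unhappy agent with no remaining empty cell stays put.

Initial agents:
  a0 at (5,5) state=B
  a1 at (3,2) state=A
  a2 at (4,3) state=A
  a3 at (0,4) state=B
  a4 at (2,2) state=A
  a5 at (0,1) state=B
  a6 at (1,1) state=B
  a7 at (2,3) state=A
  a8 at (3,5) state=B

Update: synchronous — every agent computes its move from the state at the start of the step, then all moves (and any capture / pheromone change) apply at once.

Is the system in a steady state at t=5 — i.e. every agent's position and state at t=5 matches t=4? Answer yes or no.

t=1: a0@(5,5):B a1@(3,2):A a2@(4,3):A a3@(0,4):B a4@(2,2):A a5@(0,1):B a6@(0,0):B a7@(2,3):A a8@(3,5):B
t=2: (unchanged — steady state)

yes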